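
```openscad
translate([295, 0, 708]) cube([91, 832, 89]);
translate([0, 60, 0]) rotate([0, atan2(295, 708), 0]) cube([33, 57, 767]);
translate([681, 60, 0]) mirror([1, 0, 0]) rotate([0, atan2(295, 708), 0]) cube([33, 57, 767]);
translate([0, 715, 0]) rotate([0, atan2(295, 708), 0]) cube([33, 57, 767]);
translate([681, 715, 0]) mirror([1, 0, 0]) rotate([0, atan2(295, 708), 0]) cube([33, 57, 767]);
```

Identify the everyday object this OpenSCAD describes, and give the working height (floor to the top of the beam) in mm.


A sawhorse. The overall height is 797 mm.

A beam across two mirrored pairs of raked legs — a sawhorse. The beam's underside is at z = 708 (matching the legs' vertical rise in atan2(295, 708)) and the beam is 89 mm tall, so its top is at 708 + 89 = 797 mm. The raked legs top out at the beam's underside, so that is the highest point.


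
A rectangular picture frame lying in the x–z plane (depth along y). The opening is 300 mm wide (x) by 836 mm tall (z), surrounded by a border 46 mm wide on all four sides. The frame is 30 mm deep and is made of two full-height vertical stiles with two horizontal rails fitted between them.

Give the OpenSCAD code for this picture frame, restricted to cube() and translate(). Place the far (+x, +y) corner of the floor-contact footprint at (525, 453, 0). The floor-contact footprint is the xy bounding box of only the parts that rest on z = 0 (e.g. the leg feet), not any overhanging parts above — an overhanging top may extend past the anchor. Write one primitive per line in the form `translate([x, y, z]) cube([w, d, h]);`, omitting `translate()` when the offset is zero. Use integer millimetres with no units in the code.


translate([133, 423, 0]) cube([46, 30, 928]);
translate([479, 423, 0]) cube([46, 30, 928]);
translate([179, 423, 0]) cube([300, 30, 46]);
translate([179, 423, 882]) cube([300, 30, 46]);


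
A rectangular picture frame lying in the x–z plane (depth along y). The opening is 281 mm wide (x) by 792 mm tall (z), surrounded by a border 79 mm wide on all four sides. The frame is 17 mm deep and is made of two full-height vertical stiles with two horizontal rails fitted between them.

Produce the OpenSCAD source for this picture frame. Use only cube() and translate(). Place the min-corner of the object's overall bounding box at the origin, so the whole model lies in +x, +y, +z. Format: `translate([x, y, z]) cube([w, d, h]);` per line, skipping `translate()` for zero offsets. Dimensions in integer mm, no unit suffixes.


cube([79, 17, 950]);
translate([360, 0, 0]) cube([79, 17, 950]);
translate([79, 0, 0]) cube([281, 17, 79]);
translate([79, 0, 871]) cube([281, 17, 79]);


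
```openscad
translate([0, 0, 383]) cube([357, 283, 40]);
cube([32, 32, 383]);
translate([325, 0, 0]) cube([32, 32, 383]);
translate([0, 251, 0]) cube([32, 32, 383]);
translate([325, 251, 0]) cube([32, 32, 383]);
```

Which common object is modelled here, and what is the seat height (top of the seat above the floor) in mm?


A stool. The seat height is 423 mm.

A 357×283×40 slab at z = 383 on four corner posts — a stool. The seat top is 383 + 40 = 423 mm.


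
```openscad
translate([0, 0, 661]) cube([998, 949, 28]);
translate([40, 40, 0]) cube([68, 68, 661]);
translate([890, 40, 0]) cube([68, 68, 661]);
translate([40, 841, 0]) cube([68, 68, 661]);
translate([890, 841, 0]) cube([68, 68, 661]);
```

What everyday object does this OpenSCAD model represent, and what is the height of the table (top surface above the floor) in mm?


A table. The table height is 689 mm.

A 998×949×28 slab sits at z = 661 on four 68 mm square posts — a table. The top surface is at 661 + 28 = 689 mm.


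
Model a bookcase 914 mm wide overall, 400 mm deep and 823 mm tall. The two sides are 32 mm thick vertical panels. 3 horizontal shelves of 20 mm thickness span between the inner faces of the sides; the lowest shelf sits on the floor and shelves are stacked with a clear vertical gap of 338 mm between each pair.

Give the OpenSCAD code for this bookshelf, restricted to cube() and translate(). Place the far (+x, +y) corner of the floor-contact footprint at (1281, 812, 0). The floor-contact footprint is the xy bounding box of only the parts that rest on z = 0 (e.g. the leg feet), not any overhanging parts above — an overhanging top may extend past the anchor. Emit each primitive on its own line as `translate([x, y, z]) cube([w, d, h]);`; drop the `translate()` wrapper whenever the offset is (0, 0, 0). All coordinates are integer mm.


translate([367, 412, 0]) cube([32, 400, 823]);
translate([1249, 412, 0]) cube([32, 400, 823]);
translate([399, 412, 0]) cube([850, 400, 20]);
translate([399, 412, 358]) cube([850, 400, 20]);
translate([399, 412, 716]) cube([850, 400, 20]);


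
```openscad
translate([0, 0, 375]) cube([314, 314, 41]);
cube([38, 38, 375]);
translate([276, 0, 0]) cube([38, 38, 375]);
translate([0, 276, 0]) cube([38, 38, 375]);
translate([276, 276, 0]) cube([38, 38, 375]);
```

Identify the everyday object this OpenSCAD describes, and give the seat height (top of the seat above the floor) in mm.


A stool. The seat height is 416 mm.

A 314×314×41 slab at z = 375 on four corner posts — a stool. The seat top is 375 + 41 = 416 mm.


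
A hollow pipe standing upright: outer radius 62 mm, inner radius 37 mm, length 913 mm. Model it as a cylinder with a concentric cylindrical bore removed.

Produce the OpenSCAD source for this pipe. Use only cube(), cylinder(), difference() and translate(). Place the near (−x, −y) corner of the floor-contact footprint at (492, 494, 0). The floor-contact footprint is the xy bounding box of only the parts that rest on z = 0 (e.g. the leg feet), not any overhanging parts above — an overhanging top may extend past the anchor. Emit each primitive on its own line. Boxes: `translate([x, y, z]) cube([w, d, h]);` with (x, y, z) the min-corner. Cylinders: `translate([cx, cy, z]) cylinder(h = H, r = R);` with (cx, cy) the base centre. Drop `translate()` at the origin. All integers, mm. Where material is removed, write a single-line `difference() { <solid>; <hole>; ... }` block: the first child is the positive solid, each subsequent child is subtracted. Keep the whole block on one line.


difference() { translate([554, 556, 0]) cylinder(h = 913, r = 62); translate([554, 556, 0]) cylinder(h = 913, r = 37); }


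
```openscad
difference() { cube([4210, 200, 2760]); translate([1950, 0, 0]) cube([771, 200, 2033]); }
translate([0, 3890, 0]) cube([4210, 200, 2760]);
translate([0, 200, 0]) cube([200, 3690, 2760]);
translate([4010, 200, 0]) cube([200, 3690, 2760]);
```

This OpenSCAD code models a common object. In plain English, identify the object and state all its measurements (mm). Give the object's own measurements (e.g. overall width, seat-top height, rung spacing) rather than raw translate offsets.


A single room: four walls, each 2760 mm tall and 200 mm thick, enclosing an outside footprint 4210×4090 mm (x × y), no floor or roof. The front and back walls (−y and +y sides) run the full x-width; the side walls fit between their inner faces. A door opening 771 mm wide and 2033 mm tall is cut through the front wall from the floor up, its −x edge 1950 mm from the wall's −x end.


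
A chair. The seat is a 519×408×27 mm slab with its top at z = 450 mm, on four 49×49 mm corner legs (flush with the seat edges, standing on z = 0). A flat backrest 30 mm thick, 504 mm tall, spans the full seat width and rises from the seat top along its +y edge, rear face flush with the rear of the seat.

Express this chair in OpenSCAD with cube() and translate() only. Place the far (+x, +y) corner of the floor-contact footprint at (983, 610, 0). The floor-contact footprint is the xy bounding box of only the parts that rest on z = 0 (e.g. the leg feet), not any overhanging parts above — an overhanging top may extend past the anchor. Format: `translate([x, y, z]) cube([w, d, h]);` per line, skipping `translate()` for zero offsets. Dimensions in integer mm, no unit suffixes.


// leg_h = 450 - 27 = 423
translate([464, 202, 423]) cube([519, 408, 27]);
translate([464, 202, 0]) cube([49, 49, 423]);
translate([934, 202, 0]) cube([49, 49, 423]);
translate([464, 561, 0]) cube([49, 49, 423]);
translate([934, 561, 0]) cube([49, 49, 423]);
translate([464, 580, 450]) cube([519, 30, 504]);


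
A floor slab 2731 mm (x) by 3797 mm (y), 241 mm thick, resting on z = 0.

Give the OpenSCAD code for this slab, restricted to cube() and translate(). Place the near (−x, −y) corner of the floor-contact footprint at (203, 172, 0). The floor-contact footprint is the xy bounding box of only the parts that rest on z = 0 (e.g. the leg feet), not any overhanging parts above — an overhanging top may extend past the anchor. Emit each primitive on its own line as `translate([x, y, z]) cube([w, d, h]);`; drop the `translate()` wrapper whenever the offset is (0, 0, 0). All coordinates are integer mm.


translate([203, 172, 0]) cube([2731, 3797, 241]);


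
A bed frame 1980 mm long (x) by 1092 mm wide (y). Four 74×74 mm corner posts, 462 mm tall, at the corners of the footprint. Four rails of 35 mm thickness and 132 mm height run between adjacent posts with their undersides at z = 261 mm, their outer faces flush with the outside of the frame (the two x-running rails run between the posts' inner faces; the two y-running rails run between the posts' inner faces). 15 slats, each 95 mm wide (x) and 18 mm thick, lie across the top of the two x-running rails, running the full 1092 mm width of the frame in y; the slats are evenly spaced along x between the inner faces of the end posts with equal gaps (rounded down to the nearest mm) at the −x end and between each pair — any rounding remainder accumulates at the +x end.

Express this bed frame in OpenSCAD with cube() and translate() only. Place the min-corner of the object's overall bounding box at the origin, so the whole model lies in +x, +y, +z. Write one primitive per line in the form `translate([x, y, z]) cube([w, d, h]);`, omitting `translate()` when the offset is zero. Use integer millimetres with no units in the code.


cube([74, 74, 462]);
translate([0, 1018, 0]) cube([74, 74, 462]);
translate([1906, 0, 0]) cube([74, 74, 462]);
translate([1906, 1018, 0]) cube([74, 74, 462]);
translate([74, 0, 261]) cube([1832, 35, 132]);
translate([74, 1057, 261]) cube([1832, 35, 132]);
translate([0, 74, 261]) cube([35, 944, 132]);
translate([1945, 74, 261]) cube([35, 944, 132]);
translate([99, 0, 393]) cube([95, 1092, 18]);
translate([219, 0, 393]) cube([95, 1092, 18]);
translate([339, 0, 393]) cube([95, 1092, 18]);
translate([459, 0, 393]) cube([95, 1092, 18]);
translate([579, 0, 393]) cube([95, 1092, 18]);
translate([699, 0, 393]) cube([95, 1092, 18]);
translate([819, 0, 393]) cube([95, 1092, 18]);
translate([939, 0, 393]) cube([95, 1092, 18]);
translate([1059, 0, 393]) cube([95, 1092, 18]);
translate([1179, 0, 393]) cube([95, 1092, 18]);
translate([1299, 0, 393]) cube([95, 1092, 18]);
translate([1419, 0, 393]) cube([95, 1092, 18]);
translate([1539, 0, 393]) cube([95, 1092, 18]);
translate([1659, 0, 393]) cube([95, 1092, 18]);
translate([1779, 0, 393]) cube([95, 1092, 18]);


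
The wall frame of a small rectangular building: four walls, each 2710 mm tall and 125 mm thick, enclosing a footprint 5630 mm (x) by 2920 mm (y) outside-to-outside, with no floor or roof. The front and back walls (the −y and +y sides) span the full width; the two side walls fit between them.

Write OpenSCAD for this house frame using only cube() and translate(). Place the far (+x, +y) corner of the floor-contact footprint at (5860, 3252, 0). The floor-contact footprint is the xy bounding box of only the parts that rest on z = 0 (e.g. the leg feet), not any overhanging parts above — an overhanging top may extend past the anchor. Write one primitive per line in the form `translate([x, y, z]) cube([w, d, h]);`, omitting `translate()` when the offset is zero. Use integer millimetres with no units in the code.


translate([230, 332, 0]) cube([5630, 125, 2710]);
translate([230, 3127, 0]) cube([5630, 125, 2710]);
translate([230, 457, 0]) cube([125, 2670, 2710]);
translate([5735, 457, 0]) cube([125, 2670, 2710]);


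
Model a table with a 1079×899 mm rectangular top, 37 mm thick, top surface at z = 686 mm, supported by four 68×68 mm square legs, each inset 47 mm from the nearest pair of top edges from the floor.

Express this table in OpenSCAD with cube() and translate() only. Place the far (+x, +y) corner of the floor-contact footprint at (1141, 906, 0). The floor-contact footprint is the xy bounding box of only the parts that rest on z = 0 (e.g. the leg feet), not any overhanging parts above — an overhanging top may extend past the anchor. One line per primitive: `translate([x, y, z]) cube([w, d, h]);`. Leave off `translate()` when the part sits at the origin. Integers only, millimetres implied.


translate([109, 54, 649]) cube([1079, 899, 37]);
translate([156, 101, 0]) cube([68, 68, 649]);
translate([1073, 101, 0]) cube([68, 68, 649]);
translate([156, 838, 0]) cube([68, 68, 649]);
translate([1073, 838, 0]) cube([68, 68, 649]);


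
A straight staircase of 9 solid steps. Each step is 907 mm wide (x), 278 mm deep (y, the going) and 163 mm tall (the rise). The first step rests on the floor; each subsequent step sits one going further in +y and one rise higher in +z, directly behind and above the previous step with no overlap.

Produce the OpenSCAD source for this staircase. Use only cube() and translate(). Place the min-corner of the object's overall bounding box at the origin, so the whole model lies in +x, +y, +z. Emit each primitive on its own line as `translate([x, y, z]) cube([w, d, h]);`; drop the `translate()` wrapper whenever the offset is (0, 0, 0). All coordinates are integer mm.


cube([907, 278, 163]);
translate([0, 278, 163]) cube([907, 278, 163]);
translate([0, 556, 326]) cube([907, 278, 163]);
translate([0, 834, 489]) cube([907, 278, 163]);
translate([0, 1112, 652]) cube([907, 278, 163]);
translate([0, 1390, 815]) cube([907, 278, 163]);
translate([0, 1668, 978]) cube([907, 278, 163]);
translate([0, 1946, 1141]) cube([907, 278, 163]);
translate([0, 2224, 1304]) cube([907, 278, 163]);


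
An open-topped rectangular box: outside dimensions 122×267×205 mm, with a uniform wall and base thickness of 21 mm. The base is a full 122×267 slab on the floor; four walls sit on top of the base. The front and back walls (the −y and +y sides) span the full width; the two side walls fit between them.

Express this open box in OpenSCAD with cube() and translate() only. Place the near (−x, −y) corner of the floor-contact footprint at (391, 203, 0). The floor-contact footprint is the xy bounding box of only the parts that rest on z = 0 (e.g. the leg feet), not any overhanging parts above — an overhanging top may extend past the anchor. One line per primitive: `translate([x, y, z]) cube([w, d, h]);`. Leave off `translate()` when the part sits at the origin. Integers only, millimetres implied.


translate([391, 203, 0]) cube([122, 267, 21]);
translate([391, 203, 21]) cube([122, 21, 184]);
translate([391, 449, 21]) cube([122, 21, 184]);
translate([391, 224, 21]) cube([21, 225, 184]);
translate([492, 224, 21]) cube([21, 225, 184]);


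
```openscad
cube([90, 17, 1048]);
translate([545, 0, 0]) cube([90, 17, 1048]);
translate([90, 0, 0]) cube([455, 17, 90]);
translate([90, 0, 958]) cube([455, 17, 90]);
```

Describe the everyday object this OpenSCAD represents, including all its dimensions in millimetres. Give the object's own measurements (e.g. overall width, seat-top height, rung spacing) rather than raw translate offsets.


A rectangular picture frame lying in the x–z plane (depth along y). The opening is 455 mm wide (x) by 868 mm tall (z), surrounded by a border 90 mm wide on all four sides. The frame is 17 mm deep and is made of two full-height vertical stiles with two horizontal rails fitted between them.


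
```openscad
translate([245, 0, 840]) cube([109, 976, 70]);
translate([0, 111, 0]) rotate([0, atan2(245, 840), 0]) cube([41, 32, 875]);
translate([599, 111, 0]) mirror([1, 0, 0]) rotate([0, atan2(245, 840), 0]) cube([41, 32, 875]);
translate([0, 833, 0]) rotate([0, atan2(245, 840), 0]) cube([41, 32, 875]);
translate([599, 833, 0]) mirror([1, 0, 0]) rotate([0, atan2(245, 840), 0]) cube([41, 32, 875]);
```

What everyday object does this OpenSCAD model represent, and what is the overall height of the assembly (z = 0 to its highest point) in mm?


A sawhorse. The overall height is 910 mm.

A beam across two mirrored pairs of raked legs — a sawhorse. The beam's underside is at z = 840 (matching the legs' vertical rise in atan2(245, 840)) and the beam is 70 mm tall, so its top is at 840 + 70 = 910 mm. The raked legs top out at the beam's underside, so that is the highest point.


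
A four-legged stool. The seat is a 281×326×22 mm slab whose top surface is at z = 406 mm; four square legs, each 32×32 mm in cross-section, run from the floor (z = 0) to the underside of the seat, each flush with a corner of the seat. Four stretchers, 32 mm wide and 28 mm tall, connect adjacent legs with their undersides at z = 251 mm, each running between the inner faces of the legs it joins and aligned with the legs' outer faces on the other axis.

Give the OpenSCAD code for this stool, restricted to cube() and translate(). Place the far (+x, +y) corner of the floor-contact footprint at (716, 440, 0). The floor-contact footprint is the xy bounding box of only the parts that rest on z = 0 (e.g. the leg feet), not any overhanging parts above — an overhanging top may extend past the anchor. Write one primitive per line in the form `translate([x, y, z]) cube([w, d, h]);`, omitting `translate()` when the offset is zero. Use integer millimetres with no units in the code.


translate([435, 114, 384]) cube([281, 326, 22]);
translate([435, 114, 0]) cube([32, 32, 384]);
translate([684, 114, 0]) cube([32, 32, 384]);
translate([435, 408, 0]) cube([32, 32, 384]);
translate([684, 408, 0]) cube([32, 32, 384]);
translate([467, 114, 251]) cube([217, 32, 28]);
translate([467, 408, 251]) cube([217, 32, 28]);
translate([435, 146, 251]) cube([32, 262, 28]);
translate([684, 146, 251]) cube([32, 262, 28]);


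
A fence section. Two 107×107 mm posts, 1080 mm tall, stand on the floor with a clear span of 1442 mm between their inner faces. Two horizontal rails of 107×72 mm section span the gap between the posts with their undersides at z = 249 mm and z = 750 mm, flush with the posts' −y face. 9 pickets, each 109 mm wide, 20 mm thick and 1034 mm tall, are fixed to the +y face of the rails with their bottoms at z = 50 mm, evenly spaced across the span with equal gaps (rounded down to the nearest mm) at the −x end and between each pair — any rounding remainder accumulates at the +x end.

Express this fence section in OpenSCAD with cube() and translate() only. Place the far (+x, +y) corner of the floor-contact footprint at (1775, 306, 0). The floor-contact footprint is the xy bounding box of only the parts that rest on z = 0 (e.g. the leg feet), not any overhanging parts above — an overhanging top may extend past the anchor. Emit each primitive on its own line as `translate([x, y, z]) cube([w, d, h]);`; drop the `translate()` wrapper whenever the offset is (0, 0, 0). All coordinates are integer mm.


translate([119, 199, 0]) cube([107, 107, 1080]);
translate([1668, 199, 0]) cube([107, 107, 1080]);
translate([226, 199, 249]) cube([1442, 107, 72]);
translate([226, 199, 750]) cube([1442, 107, 72]);
translate([272, 306, 50]) cube([109, 20, 1034]);
translate([427, 306, 50]) cube([109, 20, 1034]);
translate([582, 306, 50]) cube([109, 20, 1034]);
translate([737, 306, 50]) cube([109, 20, 1034]);
translate([892, 306, 50]) cube([109, 20, 1034]);
translate([1047, 306, 50]) cube([109, 20, 1034]);
translate([1202, 306, 50]) cube([109, 20, 1034]);
translate([1357, 306, 50]) cube([109, 20, 1034]);
translate([1512, 306, 50]) cube([109, 20, 1034]);


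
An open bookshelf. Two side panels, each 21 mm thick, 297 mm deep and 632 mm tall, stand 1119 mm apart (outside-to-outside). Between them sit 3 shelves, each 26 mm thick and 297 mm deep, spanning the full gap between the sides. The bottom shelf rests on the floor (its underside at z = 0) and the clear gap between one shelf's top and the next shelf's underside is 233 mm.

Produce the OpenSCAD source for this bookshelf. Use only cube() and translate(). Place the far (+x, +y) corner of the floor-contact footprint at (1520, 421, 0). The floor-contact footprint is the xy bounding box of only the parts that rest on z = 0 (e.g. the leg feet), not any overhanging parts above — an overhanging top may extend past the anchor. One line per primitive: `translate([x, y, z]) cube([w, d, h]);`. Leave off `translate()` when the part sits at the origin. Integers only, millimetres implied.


translate([401, 124, 0]) cube([21, 297, 632]);
translate([1499, 124, 0]) cube([21, 297, 632]);
translate([422, 124, 0]) cube([1077, 297, 26]);
translate([422, 124, 259]) cube([1077, 297, 26]);
translate([422, 124, 518]) cube([1077, 297, 26]);


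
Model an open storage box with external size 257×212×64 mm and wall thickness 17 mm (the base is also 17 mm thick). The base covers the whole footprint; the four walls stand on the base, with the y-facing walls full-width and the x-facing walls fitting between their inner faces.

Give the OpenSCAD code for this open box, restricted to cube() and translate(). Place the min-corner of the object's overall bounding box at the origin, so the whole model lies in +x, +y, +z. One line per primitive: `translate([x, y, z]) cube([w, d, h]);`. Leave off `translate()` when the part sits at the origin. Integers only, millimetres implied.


cube([257, 212, 17]);
translate([0, 0, 17]) cube([257, 17, 47]);
translate([0, 195, 17]) cube([257, 17, 47]);
translate([0, 17, 17]) cube([17, 178, 47]);
translate([240, 17, 17]) cube([17, 178, 47]);


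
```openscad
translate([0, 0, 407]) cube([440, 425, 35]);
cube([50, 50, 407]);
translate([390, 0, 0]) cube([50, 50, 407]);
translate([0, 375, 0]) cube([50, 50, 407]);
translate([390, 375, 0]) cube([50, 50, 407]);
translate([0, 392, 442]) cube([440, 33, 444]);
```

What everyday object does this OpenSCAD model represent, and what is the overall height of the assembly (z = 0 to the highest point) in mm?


A chair. The overall height is 886 mm.

A slab on four corner posts with a tall panel at the back — a chair. The seat slab sits at z = 407 with thickness 35, and the 444 mm backrest starts at the seat top, so the overall height is 407 + 35 + 444 = 886 mm.


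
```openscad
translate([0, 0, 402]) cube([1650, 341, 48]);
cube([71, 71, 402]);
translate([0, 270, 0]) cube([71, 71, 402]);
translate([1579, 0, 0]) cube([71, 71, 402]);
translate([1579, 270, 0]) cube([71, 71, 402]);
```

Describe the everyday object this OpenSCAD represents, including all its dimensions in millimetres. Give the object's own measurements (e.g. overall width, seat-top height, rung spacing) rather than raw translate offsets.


A long wooden bench with a 1650 mm (x) × 341 mm (y) seat, 48 mm thick, its top surface 450 mm above the floor. Four 71 mm square legs at the seat corners, flush with the edges, run from z = 0 to the seat underside.


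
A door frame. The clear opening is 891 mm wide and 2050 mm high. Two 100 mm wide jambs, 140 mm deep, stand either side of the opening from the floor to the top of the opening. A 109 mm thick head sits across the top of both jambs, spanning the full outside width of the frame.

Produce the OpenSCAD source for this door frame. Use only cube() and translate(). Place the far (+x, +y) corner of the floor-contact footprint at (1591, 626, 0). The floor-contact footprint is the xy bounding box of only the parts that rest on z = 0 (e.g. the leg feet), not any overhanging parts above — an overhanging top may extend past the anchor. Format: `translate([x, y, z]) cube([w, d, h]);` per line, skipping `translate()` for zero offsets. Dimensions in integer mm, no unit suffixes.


translate([500, 486, 0]) cube([100, 140, 2050]);
translate([1491, 486, 0]) cube([100, 140, 2050]);
translate([500, 486, 2050]) cube([1091, 140, 109]);


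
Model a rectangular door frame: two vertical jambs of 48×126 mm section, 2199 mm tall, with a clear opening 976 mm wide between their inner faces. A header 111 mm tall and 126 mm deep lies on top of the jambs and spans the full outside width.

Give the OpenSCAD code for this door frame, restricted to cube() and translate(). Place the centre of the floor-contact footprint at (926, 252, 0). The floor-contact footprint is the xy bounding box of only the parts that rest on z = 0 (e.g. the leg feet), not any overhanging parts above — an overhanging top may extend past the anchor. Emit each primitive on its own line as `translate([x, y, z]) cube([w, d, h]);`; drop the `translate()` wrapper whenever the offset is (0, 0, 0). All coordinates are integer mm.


translate([390, 189, 0]) cube([48, 126, 2199]);
translate([1414, 189, 0]) cube([48, 126, 2199]);
translate([390, 189, 2199]) cube([1072, 126, 111]);


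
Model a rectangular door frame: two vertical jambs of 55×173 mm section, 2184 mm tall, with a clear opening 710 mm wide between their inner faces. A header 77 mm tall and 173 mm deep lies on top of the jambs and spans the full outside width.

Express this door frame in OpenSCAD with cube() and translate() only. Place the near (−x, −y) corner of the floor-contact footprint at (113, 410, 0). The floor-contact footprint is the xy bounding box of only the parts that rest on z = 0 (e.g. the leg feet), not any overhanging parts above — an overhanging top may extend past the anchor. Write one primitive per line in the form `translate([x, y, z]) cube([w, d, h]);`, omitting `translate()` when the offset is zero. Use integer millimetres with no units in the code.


translate([113, 410, 0]) cube([55, 173, 2184]);
translate([878, 410, 0]) cube([55, 173, 2184]);
translate([113, 410, 2184]) cube([820, 173, 77]);


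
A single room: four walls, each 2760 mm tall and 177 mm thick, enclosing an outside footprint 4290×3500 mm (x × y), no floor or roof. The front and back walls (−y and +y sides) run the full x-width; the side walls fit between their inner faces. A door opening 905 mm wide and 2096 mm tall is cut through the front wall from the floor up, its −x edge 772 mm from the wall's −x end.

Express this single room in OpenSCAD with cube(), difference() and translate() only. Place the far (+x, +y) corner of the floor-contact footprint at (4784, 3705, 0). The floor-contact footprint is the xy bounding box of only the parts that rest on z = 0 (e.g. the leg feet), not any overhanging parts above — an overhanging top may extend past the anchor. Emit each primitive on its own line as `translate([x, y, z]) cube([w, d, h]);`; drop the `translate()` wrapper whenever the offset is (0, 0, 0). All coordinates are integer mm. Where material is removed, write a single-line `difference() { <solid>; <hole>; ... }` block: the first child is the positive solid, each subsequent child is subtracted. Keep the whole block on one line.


difference() { translate([494, 205, 0]) cube([4290, 177, 2760]); translate([1266, 205, 0]) cube([905, 177, 2096]); }
translate([494, 3528, 0]) cube([4290, 177, 2760]);
translate([494, 382, 0]) cube([177, 3146, 2760]);
translate([4607, 382, 0]) cube([177, 3146, 2760]);


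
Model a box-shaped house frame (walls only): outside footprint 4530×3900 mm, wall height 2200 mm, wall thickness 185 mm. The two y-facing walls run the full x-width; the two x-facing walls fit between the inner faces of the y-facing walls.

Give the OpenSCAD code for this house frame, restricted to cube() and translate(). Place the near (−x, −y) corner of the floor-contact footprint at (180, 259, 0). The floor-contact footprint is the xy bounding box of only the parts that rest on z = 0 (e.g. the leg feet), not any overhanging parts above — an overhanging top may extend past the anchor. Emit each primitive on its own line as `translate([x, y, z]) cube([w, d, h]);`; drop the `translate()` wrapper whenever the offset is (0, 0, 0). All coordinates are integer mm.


translate([180, 259, 0]) cube([4530, 185, 2200]);
translate([180, 3974, 0]) cube([4530, 185, 2200]);
translate([180, 444, 0]) cube([185, 3530, 2200]);
translate([4525, 444, 0]) cube([185, 3530, 2200]);


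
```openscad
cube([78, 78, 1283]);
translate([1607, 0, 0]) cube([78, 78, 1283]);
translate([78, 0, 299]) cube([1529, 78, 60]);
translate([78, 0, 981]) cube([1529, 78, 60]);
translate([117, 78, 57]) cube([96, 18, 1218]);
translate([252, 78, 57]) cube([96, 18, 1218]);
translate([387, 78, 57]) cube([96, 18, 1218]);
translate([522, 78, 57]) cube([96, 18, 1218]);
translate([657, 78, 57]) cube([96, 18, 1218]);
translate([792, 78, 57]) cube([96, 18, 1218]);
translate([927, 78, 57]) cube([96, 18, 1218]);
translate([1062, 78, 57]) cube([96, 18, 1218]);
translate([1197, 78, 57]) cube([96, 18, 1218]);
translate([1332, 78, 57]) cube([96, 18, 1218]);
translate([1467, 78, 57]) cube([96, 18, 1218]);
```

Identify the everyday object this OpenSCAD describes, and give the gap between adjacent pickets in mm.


A fence section. The picket gap is 39 mm.

Two posts, two rails, 11 pickets — a fence section. Span 1529 mm holds 11 pickets of 96 mm with 12 equal gaps: ⌊(1529 − 11·96) / 12⌋ = 39 mm.


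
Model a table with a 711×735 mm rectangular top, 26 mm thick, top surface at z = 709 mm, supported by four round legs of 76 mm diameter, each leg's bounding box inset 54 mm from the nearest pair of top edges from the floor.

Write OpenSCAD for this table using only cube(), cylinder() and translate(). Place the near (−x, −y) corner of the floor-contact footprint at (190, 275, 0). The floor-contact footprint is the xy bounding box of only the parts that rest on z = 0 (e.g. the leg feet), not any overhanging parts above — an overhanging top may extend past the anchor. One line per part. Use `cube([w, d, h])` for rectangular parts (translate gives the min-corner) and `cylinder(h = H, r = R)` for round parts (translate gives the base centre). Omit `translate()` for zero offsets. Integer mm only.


translate([136, 221, 683]) cube([711, 735, 26]);
translate([228, 313, 0]) cylinder(h = 683, r = 38);
translate([755, 313, 0]) cylinder(h = 683, r = 38);
translate([228, 864, 0]) cylinder(h = 683, r = 38);
translate([755, 864, 0]) cylinder(h = 683, r = 38);


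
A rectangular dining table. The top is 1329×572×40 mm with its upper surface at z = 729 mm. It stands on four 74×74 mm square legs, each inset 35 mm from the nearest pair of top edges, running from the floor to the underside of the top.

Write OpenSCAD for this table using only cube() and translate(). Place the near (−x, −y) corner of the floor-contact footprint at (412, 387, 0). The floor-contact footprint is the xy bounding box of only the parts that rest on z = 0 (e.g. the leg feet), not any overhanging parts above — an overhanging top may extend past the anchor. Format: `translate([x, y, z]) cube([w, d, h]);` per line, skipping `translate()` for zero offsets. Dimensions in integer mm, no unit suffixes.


translate([377, 352, 689]) cube([1329, 572, 40]);
translate([412, 387, 0]) cube([74, 74, 689]);
translate([1597, 387, 0]) cube([74, 74, 689]);
translate([412, 815, 0]) cube([74, 74, 689]);
translate([1597, 815, 0]) cube([74, 74, 689]);


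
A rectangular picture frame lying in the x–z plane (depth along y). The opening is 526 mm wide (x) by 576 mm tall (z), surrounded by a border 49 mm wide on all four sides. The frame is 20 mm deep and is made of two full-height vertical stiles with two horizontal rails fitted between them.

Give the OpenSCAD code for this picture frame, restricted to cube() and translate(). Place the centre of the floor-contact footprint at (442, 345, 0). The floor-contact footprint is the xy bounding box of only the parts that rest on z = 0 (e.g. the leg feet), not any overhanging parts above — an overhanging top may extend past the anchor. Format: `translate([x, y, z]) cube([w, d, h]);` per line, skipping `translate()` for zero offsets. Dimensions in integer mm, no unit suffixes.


translate([130, 335, 0]) cube([49, 20, 674]);
translate([705, 335, 0]) cube([49, 20, 674]);
translate([179, 335, 0]) cube([526, 20, 49]);
translate([179, 335, 625]) cube([526, 20, 49]);


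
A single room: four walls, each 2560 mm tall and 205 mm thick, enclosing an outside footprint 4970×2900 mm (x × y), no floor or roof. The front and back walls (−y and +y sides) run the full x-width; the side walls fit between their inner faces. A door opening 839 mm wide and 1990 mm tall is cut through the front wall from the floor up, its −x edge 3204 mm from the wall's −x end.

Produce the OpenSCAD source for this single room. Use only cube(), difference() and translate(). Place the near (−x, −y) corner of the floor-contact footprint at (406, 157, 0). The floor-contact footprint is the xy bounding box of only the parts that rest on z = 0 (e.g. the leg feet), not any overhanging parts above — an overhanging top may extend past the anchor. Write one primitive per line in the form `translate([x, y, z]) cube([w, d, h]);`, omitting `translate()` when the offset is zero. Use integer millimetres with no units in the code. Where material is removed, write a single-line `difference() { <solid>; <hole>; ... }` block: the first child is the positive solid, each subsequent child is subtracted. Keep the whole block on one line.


difference() { translate([406, 157, 0]) cube([4970, 205, 2560]); translate([3610, 157, 0]) cube([839, 205, 1990]); }
translate([406, 2852, 0]) cube([4970, 205, 2560]);
translate([406, 362, 0]) cube([205, 2490, 2560]);
translate([5171, 362, 0]) cube([205, 2490, 2560]);


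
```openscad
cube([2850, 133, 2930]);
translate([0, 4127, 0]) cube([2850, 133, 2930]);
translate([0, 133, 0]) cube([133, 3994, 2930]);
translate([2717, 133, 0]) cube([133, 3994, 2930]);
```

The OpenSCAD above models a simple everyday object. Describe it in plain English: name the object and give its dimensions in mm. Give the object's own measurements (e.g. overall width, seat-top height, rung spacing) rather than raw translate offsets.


The wall frame of a small rectangular building: four walls, each 2930 mm tall and 133 mm thick, enclosing a footprint 2850 mm (x) by 4260 mm (y) outside-to-outside, with no floor or roof. The front and back walls (the −y and +y sides) span the full width; the two side walls fit between them.


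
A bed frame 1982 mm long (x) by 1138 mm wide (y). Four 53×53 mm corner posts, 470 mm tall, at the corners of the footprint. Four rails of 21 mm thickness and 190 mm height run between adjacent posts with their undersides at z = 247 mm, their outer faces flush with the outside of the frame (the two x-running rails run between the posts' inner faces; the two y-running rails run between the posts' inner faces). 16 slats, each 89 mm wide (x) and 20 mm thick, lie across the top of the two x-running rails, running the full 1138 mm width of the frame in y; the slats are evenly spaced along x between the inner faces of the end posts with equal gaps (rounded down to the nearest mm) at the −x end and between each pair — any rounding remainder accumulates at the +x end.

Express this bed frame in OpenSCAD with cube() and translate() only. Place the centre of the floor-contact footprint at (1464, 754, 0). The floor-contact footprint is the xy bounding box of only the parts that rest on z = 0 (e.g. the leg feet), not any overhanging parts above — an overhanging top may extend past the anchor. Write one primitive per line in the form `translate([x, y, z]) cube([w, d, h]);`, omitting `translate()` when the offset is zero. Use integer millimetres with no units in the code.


translate([473, 185, 0]) cube([53, 53, 470]);
translate([473, 1270, 0]) cube([53, 53, 470]);
translate([2402, 185, 0]) cube([53, 53, 470]);
translate([2402, 1270, 0]) cube([53, 53, 470]);
translate([526, 185, 247]) cube([1876, 21, 190]);
translate([526, 1302, 247]) cube([1876, 21, 190]);
translate([473, 238, 247]) cube([21, 1032, 190]);
translate([2434, 238, 247]) cube([21, 1032, 190]);
translate([552, 185, 437]) cube([89, 1138, 20]);
translate([667, 185, 437]) cube([89, 1138, 20]);
translate([782, 185, 437]) cube([89, 1138, 20]);
translate([897, 185, 437]) cube([89, 1138, 20]);
translate([1012, 185, 437]) cube([89, 1138, 20]);
translate([1127, 185, 437]) cube([89, 1138, 20]);
translate([1242, 185, 437]) cube([89, 1138, 20]);
translate([1357, 185, 437]) cube([89, 1138, 20]);
translate([1472, 185, 437]) cube([89, 1138, 20]);
translate([1587, 185, 437]) cube([89, 1138, 20]);
translate([1702, 185, 437]) cube([89, 1138, 20]);
translate([1817, 185, 437]) cube([89, 1138, 20]);
translate([1932, 185, 437]) cube([89, 1138, 20]);
translate([2047, 185, 437]) cube([89, 1138, 20]);
translate([2162, 185, 437]) cube([89, 1138, 20]);
translate([2277, 185, 437]) cube([89, 1138, 20]);


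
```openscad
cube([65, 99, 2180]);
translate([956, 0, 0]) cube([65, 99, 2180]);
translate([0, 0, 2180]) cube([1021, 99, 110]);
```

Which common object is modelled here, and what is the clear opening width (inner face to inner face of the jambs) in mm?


A door frame. The clear opening width is 891 mm.

Two 2180 mm tall posts with a header on top — a door frame. The left jamb is 65 mm wide at x = 0; the right jamb starts at x = 956. The clear opening is 956 − 65 = 891 mm.


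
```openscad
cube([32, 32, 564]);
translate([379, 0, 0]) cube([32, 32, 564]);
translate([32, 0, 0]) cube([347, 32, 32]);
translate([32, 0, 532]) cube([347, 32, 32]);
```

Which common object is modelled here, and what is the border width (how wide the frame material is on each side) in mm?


A picture frame. The border width is 32 mm.

Four thin pieces enclosing a rectangular opening — a picture frame. The two full-height stiles are 564 mm tall; the top rail sits at z = 532 and is 32 mm tall, so the border above the opening is 564 − 532 = 32 mm, matching the stile x-width.


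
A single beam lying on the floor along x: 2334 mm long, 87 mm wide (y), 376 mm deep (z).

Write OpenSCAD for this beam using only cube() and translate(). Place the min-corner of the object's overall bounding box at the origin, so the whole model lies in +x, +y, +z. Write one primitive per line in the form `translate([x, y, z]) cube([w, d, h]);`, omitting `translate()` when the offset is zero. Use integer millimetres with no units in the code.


cube([2334, 87, 376]);


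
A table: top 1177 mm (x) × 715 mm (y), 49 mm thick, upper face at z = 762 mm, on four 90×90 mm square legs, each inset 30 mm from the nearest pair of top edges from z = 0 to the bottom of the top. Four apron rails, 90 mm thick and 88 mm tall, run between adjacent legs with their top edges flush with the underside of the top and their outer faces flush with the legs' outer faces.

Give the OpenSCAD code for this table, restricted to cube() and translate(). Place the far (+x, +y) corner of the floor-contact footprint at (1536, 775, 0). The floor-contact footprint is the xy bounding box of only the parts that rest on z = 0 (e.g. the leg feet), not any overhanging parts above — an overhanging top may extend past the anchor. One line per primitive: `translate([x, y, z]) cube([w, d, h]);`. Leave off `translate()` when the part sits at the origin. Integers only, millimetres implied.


translate([389, 90, 713]) cube([1177, 715, 49]);
translate([419, 120, 0]) cube([90, 90, 713]);
translate([1446, 120, 0]) cube([90, 90, 713]);
translate([419, 685, 0]) cube([90, 90, 713]);
translate([1446, 685, 0]) cube([90, 90, 713]);
translate([509, 120, 625]) cube([937, 90, 88]);
translate([509, 685, 625]) cube([937, 90, 88]);
translate([419, 210, 625]) cube([90, 475, 88]);
translate([1446, 210, 625]) cube([90, 475, 88]);


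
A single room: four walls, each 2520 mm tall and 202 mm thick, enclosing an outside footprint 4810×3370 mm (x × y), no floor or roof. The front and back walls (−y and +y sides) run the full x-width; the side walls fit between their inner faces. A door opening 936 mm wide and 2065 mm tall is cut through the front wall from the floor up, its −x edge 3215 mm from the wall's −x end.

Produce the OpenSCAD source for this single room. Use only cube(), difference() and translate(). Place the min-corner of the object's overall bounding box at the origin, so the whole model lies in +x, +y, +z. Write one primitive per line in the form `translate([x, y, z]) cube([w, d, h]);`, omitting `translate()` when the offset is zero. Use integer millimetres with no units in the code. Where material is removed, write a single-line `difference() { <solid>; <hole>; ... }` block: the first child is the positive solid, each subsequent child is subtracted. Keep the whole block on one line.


difference() { cube([4810, 202, 2520]); translate([3215, 0, 0]) cube([936, 202, 2065]); }
translate([0, 3168, 0]) cube([4810, 202, 2520]);
translate([0, 202, 0]) cube([202, 2966, 2520]);
translate([4608, 202, 0]) cube([202, 2966, 2520]);
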